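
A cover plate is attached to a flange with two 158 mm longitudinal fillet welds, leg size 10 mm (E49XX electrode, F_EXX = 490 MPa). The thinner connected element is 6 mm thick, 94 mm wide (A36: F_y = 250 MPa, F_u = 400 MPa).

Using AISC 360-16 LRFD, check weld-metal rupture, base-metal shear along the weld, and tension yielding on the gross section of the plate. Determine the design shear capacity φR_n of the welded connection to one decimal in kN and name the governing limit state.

126.9 kN (gross-section yield governs)

Weld metal: throat = 0.707×10 = 7.07 mm, L = 2×158 = 316 mm. φR_n = 0.75 × 0.6 × 490 × 7.07 × 316 = 492.6 kN.
Base metal shear (6 mm plate): yield φR_n = 1.0×0.6×250×6×316 = 284.4 kN; rupture φR_n = 0.75×0.6×400×6×316 = 341.3 kN; take 284.4 kN (yield).
Tension yield (gross): A_g = 94×6 = 564 mm². φR_n = 0.90 × 250 × 564 = 126.9 kN.
Governing: min(492.6, 284.4, 126.9) = 126.9 kN → gross-section yield.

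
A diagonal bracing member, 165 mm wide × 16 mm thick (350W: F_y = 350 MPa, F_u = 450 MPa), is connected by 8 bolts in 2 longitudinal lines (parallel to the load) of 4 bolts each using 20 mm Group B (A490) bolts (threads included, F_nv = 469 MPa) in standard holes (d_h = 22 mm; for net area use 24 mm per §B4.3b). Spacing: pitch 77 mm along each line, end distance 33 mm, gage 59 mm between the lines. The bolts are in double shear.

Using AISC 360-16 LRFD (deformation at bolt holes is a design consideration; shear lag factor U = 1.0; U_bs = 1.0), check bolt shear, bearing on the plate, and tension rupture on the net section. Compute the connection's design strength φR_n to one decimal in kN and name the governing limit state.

Bolt shear: A_b = π(20)²/4 = 314.16 mm². φR_n = 0.75 × 469 × 314.16 × 8 × 2 = 1768.1 kN.
Bearing (16 mm plate, F_u = 450 MPa): end bolts L_c = 33 − 22/2 = 22, R_n = min(1.2×22×16×450, 2.4×20×16×450) = 190.08 kN/bolt; interior L_c = 77 − 22 = 55, R_n = 345.6 kN/bolt. φR_n = 0.75 × (2×190.08 + 6×345.6) = 1840.3 kN.
Tension rupture (net): A_n = (165 − 2×24)×16 = 1872 mm² (U = 1.0, A_e = A_n). φR_n = 0.75 × 450 × 1872 = 631.8 kN.
Governing: min(1768.1, 1840.3, 631.8) = 631.8 kN → net-section rupture.

631.8 kN (net-section rupture governs)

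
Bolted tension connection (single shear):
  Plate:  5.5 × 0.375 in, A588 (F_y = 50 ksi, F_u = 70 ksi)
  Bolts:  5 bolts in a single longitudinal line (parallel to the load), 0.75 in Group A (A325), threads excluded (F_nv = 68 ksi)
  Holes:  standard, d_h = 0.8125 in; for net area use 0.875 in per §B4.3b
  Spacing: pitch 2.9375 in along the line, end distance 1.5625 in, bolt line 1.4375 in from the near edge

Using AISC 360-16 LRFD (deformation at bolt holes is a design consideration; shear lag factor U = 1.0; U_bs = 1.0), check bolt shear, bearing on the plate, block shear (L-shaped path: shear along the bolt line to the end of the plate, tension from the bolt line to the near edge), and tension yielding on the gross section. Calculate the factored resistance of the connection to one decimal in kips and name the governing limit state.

92.8 kips (gross-section yield governs)

Bolt shear: A_b = π(0.75)²/4 = 0.44179 in². φR_n = 0.75 × 68 × 0.44179 × 5 × 1 = 112.7 kips.
Bearing (0.375 in plate, F_u = 70 ksi): end bolts L_c = 1.5625 − 0.8125/2 = 1.15625, R_n = min(1.2×1.15625×0.375×70, 2.4×0.75×0.375×70) = 36.422 kips/bolt; interior L_c = 2.9375 − 0.8125 = 2.125, R_n = 47.25 kips/bolt. φR_n = 0.75 × (1×36.422 + 4×47.25) = 169.1 kips.
Block shear: shear path 1×[1.5625+4×2.9375] = 1×13.3125 in, A_gv = 4.9922, A_nv = 1×(13.3125 − 4.5×0.875)×0.375 = 3.5156 in²; tension to near edge: (1.4375 − 0.5×0.875)×0.375 = 0.375 in². R_n = min(0.6×70×3.5156, 0.6×50×4.9922) + 1.0×70×0.375 = min(147.66, 149.77) + 26.25 = 173.91 kips. φR_n = 0.75 × 173.91 = 130.4 kips.
Tension yield (gross): A_g = 5.5×0.375 = 2.0625 in². φR_n = 0.90 × 50 × 2.0625 = 92.8 kips.
Governing: min(112.7, 169.1, 130.4, 92.8) = 92.8 kips → gross-section yield.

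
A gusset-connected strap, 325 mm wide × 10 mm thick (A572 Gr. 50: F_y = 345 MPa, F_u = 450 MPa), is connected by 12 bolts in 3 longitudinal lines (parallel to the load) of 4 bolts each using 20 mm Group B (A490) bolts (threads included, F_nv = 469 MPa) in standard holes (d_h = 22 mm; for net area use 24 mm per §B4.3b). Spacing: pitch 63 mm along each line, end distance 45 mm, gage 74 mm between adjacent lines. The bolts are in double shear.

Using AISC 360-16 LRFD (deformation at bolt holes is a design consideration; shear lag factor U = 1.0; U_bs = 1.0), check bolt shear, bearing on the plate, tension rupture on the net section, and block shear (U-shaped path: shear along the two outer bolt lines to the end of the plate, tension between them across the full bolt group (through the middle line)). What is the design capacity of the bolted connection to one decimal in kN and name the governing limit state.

853.9 kN (net-section rupture governs)

Bolt shear: A_b = π(20)²/4 = 314.16 mm². φR_n = 0.75 × 469 × 314.16 × 12 × 2 = 2652.1 kN.
Bearing (10 mm plate, F_u = 450 MPa): end bolts L_c = 45 − 22/2 = 34, R_n = min(1.2×34×10×450, 2.4×20×10×450) = 183.6 kN/bolt; interior L_c = 63 − 22 = 41, R_n = 216 kN/bolt. φR_n = 0.75 × (3×183.6 + 9×216) = 1871.1 kN.
Tension rupture (net): A_n = (325 − 3×24)×10 = 2530 mm² (U = 1.0, A_e = A_n). φR_n = 0.75 × 450 × 2530 = 853.9 kN.
Block shear: shear path 2×[45+3×63] = 2×234 mm, A_gv = 4680, A_nv = 2×(234 − 3.5×24)×10 = 3000 mm²; tension across gage: (148 − 2×24)×10 = 1000 mm². R_n = min(0.6×450×3000, 0.6×345×4680) + 1.0×450×1000 = min(810, 968.76) + 450 = 1260 kN. φR_n = 0.75 × 1260 = 945.0 kN.
Governing: min(2652.1, 1871.1, 853.9, 945.0) = 853.9 kN → net-section rupture.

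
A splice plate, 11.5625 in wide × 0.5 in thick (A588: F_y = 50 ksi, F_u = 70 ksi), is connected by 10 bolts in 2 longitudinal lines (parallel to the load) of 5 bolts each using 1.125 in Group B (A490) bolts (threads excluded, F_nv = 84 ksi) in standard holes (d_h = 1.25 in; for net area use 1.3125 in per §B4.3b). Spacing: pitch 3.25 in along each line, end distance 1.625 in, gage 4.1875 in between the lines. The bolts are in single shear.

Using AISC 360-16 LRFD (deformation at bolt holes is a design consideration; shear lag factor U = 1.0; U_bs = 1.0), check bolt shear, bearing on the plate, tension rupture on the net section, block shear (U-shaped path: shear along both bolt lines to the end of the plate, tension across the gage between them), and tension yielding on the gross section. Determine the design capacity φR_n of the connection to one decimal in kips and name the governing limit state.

234.6 kips (net-section rupture governs)

Bolt shear: A_b = π(1.125)²/4 = 0.99402 in². φR_n = 0.75 × 84 × 0.99402 × 10 × 1 = 626.2 kips.
Bearing (0.5 in plate, F_u = 70 ksi): end bolts L_c = 1.625 − 1.25/2 = 1, R_n = min(1.2×1×0.5×70, 2.4×1.125×0.5×70) = 42 kips/bolt; interior L_c = 3.25 − 1.25 = 2, R_n = 84 kips/bolt. φR_n = 0.75 × (2×42 + 8×84) = 567.0 kips.
Tension rupture (net): A_n = (11.5625 − 2×1.3125)×0.5 = 4.4688 in² (U = 1.0, A_e = A_n). φR_n = 0.75 × 70 × 4.4688 = 234.6 kips.
Block shear: shear path 2×[1.625+4×3.25] = 2×14.625 in, A_gv = 14.625, A_nv = 2×(14.625 − 4.5×1.3125)×0.5 = 8.7188 in²; tension across gage: (4.1875 − 1×1.3125)×0.5 = 1.4375 in². R_n = min(0.6×70×8.7188, 0.6×50×14.625) + 1.0×70×1.4375 = min(366.19, 438.75) + 100.63 = 466.82 kips. φR_n = 0.75 × 466.82 = 350.1 kips.
Tension yield (gross): A_g = 11.5625×0.5 = 5.7813 in². φR_n = 0.90 × 50 × 5.7813 = 260.2 kips.
Governing: min(626.2, 567.0, 234.6, 350.1, 260.2) = 234.6 kips → net-section rupture.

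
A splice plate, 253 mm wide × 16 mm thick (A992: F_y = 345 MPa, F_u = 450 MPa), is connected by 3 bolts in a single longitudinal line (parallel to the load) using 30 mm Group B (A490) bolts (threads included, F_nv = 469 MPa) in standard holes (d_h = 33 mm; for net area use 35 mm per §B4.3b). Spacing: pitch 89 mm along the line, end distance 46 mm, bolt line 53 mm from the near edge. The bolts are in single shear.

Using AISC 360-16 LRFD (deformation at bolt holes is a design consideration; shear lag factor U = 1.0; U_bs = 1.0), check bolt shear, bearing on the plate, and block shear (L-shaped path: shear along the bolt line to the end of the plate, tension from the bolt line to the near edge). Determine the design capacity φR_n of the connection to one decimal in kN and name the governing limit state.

Bolt shear: A_b = π(30)²/4 = 706.86 mm². φR_n = 0.75 × 469 × 706.86 × 3 × 1 = 745.9 kN.
Bearing (16 mm plate, F_u = 450 MPa): end bolts L_c = 46 − 33/2 = 29.5, R_n = min(1.2×29.5×16×450, 2.4×30×16×450) = 254.88 kN/bolt; interior L_c = 89 − 33 = 56, R_n = 483.84 kN/bolt. φR_n = 0.75 × (1×254.88 + 2×483.84) = 916.9 kN.
Block shear: shear path 1×[46+2×89] = 1×224 mm, A_gv = 3584, A_nv = 1×(224 − 2.5×35)×16 = 2184 mm²; tension to near edge: (53 − 0.5×35)×16 = 568 mm². R_n = min(0.6×450×2184, 0.6×345×3584) + 1.0×450×568 = min(589.68, 741.89) + 255.6 = 845.28 kN. φR_n = 0.75 × 845.28 = 634.0 kN.
Governing: min(745.9, 916.9, 634.0) = 634.0 kN → block shear.

634.0 kN (block shear governs)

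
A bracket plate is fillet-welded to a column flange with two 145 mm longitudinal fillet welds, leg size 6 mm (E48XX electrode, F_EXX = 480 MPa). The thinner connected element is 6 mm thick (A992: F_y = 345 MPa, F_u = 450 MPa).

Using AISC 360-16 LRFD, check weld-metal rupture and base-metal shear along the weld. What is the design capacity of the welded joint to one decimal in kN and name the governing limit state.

Weld metal: throat = 0.707×6 = 4.242 mm, L = 2×145 = 290 mm. φR_n = 0.75 × 0.6 × 480 × 4.242 × 290 = 265.7 kN.
Base metal shear (6 mm plate): yield φR_n = 1.0×0.6×345×6×290 = 360.2 kN; rupture φR_n = 0.75×0.6×450×6×290 = 352.4 kN; take 352.4 kN (rupture).
Governing: min(265.7, 352.4) = 265.7 kN → weld metal.

265.7 kN (weld metal governs)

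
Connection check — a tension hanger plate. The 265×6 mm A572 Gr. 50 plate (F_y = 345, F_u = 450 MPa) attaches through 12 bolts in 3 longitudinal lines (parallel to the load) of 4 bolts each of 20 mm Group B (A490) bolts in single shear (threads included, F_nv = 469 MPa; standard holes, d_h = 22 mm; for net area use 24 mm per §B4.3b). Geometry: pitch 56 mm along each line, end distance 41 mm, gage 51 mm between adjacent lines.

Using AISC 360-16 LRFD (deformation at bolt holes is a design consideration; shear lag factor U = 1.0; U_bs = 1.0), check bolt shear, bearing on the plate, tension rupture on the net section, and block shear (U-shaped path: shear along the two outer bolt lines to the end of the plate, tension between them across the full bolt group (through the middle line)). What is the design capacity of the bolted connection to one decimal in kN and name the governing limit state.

390.8 kN (net-section rupture governs)

Bolt shear: A_b = π(20)²/4 = 314.16 mm². φR_n = 0.75 × 469 × 314.16 × 12 × 1 = 1326.1 kN.
Bearing (6 mm plate, F_u = 450 MPa): end bolts L_c = 41 − 22/2 = 30, R_n = min(1.2×30×6×450, 2.4×20×6×450) = 97.2 kN/bolt; interior L_c = 56 − 22 = 34, R_n = 110.16 kN/bolt. φR_n = 0.75 × (3×97.2 + 9×110.16) = 962.3 kN.
Tension rupture (net): A_n = (265 − 3×24)×6 = 1158 mm² (U = 1.0, A_e = A_n). φR_n = 0.75 × 450 × 1158 = 390.8 kN.
Block shear: shear path 2×[41+3×56] = 2×209 mm, A_gv = 2508, A_nv = 2×(209 − 3.5×24)×6 = 1500 mm²; tension across gage: (102 − 2×24)×6 = 324 mm². R_n = min(0.6×450×1500, 0.6×345×2508) + 1.0×450×324 = min(405, 519.16) + 145.8 = 550.8 kN. φR_n = 0.75 × 550.8 = 413.1 kN.
Governing: min(1326.1, 962.3, 390.8, 413.1) = 390.8 kN → net-section rupture.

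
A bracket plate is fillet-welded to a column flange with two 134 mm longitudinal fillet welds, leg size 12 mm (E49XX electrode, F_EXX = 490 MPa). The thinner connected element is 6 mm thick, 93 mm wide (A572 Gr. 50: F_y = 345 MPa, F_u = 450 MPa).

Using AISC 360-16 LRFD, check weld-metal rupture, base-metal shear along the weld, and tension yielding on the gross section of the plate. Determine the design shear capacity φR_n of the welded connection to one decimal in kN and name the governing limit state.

173.3 kN (gross-section yield governs)

Weld metal: throat = 0.707×12 = 8.484 mm, L = 2×134 = 268 mm. φR_n = 0.75 × 0.6 × 490 × 8.484 × 268 = 501.4 kN.
Base metal shear (6 mm plate): yield φR_n = 1.0×0.6×345×6×268 = 332.9 kN; rupture φR_n = 0.75×0.6×450×6×268 = 325.6 kN; take 325.6 kN (rupture).
Tension yield (gross): A_g = 93×6 = 558 mm². φR_n = 0.90 × 345 × 558 = 173.3 kN.
Governing: min(501.4, 325.6, 173.3) = 173.3 kN → gross-section yield.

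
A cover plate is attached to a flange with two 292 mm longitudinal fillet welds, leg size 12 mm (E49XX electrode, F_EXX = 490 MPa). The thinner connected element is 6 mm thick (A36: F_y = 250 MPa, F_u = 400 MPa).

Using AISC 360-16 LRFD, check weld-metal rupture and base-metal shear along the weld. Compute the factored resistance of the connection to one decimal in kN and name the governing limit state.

Weld metal: throat = 0.707×12 = 8.484 mm, L = 2×292 = 584 mm. φR_n = 0.75 × 0.6 × 490 × 8.484 × 584 = 1092.5 kN.
Base metal shear (6 mm plate): yield φR_n = 1.0×0.6×250×6×584 = 525.6 kN; rupture φR_n = 0.75×0.6×400×6×584 = 630.7 kN; take 525.6 kN (yield).
Governing: min(1092.5, 525.6) = 525.6 kN → base-metal shear.

525.6 kN (base-metal shear governs)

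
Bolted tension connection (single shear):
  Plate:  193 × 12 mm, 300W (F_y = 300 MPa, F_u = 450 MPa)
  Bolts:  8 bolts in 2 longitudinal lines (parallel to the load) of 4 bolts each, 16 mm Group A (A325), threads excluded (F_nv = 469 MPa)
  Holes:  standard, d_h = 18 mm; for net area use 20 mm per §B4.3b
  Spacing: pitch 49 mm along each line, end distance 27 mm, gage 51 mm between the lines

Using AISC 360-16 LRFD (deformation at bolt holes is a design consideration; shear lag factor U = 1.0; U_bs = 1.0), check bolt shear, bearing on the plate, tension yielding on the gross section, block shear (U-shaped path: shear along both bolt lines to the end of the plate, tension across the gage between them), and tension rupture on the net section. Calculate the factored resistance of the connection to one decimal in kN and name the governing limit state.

Bolt shear: A_b = π(16)²/4 = 201.06 mm². φR_n = 0.75 × 469 × 201.06 × 8 × 1 = 565.8 kN.
Bearing (12 mm plate, F_u = 450 MPa): end bolts L_c = 27 − 18/2 = 18, R_n = min(1.2×18×12×450, 2.4×16×12×450) = 116.64 kN/bolt; interior L_c = 49 − 18 = 31, R_n = 200.88 kN/bolt. φR_n = 0.75 × (2×116.64 + 6×200.88) = 1078.9 kN.
Tension yield (gross): A_g = 193×12 = 2316 mm². φR_n = 0.90 × 300 × 2316 = 625.3 kN.
Block shear: shear path 2×[27+3×49] = 2×174 mm, A_gv = 4176, A_nv = 2×(174 − 3.5×20)×12 = 2496 mm²; tension across gage: (51 − 1×20)×12 = 372 mm². R_n = min(0.6×450×2496, 0.6×300×4176) + 1.0×450×372 = min(673.92, 751.68) + 167.4 = 841.32 kN. φR_n = 0.75 × 841.32 = 631.0 kN.
Tension rupture (net): A_n = (193 − 2×20)×12 = 1836 mm² (U = 1.0, A_e = A_n). φR_n = 0.75 × 450 × 1836 = 619.7 kN.
Governing: min(565.8, 1078.9, 625.3, 631.0, 619.7) = 565.8 kN → bolt shear.

565.8 kN (bolt shear governs)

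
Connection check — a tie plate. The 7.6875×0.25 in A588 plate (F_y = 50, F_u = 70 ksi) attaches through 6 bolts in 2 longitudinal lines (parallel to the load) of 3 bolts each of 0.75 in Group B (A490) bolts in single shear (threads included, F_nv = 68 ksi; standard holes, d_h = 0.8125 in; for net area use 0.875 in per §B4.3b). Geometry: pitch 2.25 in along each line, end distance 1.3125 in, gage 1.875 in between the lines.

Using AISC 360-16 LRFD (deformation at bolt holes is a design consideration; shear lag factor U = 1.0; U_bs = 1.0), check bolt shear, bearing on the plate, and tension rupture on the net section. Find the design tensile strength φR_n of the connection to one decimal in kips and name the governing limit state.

Bolt shear: A_b = π(0.75)²/4 = 0.44179 in². φR_n = 0.75 × 68 × 0.44179 × 6 × 1 = 135.2 kips.
Bearing (0.25 in plate, F_u = 70 ksi): end bolts L_c = 1.3125 − 0.8125/2 = 0.90625, R_n = min(1.2×0.90625×0.25×70, 2.4×0.75×0.25×70) = 19.031 kips/bolt; interior L_c = 2.25 − 0.8125 = 1.4375, R_n = 30.188 kips/bolt. φR_n = 0.75 × (2×19.031 + 4×30.188) = 119.1 kips.
Tension rupture (net): A_n = (7.6875 − 2×0.875)×0.25 = 1.4844 in² (U = 1.0, A_e = A_n). φR_n = 0.75 × 70 × 1.4844 = 77.9 kips.
Governing: min(135.2, 119.1, 77.9) = 77.9 kips → net-section rupture.

77.9 kips (net-section rupture governs)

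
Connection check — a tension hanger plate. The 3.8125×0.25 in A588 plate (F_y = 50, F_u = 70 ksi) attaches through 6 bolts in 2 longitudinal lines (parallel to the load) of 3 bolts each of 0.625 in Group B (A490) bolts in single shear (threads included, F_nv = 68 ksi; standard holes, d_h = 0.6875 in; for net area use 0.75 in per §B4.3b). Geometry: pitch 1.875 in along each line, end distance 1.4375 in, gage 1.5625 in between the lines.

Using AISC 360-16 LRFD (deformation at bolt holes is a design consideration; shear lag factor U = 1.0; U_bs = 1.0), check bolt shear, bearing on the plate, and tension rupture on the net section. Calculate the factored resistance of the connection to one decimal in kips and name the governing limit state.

Bolt shear: A_b = π(0.625)²/4 = 0.3068 in². φR_n = 0.75 × 68 × 0.3068 × 6 × 1 = 93.9 kips.
Bearing (0.25 in plate, F_u = 70 ksi): end bolts L_c = 1.4375 − 0.6875/2 = 1.09375, R_n = min(1.2×1.09375×0.25×70, 2.4×0.625×0.25×70) = 22.969 kips/bolt; interior L_c = 1.875 − 0.6875 = 1.1875, R_n = 24.938 kips/bolt. φR_n = 0.75 × (2×22.969 + 4×24.938) = 109.3 kips.
Tension rupture (net): A_n = (3.8125 − 2×0.75)×0.25 = 0.57813 in² (U = 1.0, A_e = A_n). φR_n = 0.75 × 70 × 0.57813 = 30.4 kips.
Governing: min(93.9, 109.3, 30.4) = 30.4 kips → net-section rupture.

30.4 kips (net-section rupture governs)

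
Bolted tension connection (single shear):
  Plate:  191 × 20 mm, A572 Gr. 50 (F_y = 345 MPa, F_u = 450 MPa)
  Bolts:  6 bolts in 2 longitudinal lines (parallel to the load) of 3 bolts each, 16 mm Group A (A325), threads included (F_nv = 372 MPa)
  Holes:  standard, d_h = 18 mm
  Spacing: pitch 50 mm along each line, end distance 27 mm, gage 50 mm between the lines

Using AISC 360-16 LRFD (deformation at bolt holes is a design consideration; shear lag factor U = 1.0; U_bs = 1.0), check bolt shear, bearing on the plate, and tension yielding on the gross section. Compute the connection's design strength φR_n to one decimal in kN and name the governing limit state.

336.6 kN (bolt shear governs)

Bolt shear: A_b = π(16)²/4 = 201.06 mm². φR_n = 0.75 × 372 × 201.06 × 6 × 1 = 336.6 kN.
Bearing (20 mm plate, F_u = 450 MPa): end bolts L_c = 27 − 18/2 = 18, R_n = min(1.2×18×20×450, 2.4×16×20×450) = 194.4 kN/bolt; interior L_c = 50 − 18 = 32, R_n = 345.6 kN/bolt. φR_n = 0.75 × (2×194.4 + 4×345.6) = 1328.4 kN.
Tension yield (gross): A_g = 191×20 = 3820 mm². φR_n = 0.90 × 345 × 3820 = 1186.1 kN.
Governing: min(336.6, 1328.4, 1186.1) = 336.6 kN → bolt shear.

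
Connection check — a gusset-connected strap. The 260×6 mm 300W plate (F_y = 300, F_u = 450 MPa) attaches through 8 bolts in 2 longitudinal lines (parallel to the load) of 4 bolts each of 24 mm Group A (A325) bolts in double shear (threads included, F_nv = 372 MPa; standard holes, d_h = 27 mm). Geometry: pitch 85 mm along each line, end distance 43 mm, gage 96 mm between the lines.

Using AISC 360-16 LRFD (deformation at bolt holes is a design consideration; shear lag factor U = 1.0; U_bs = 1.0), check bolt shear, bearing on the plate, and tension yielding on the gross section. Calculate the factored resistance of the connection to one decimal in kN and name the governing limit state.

Bolt shear: A_b = π(24)²/4 = 452.39 mm². φR_n = 0.75 × 372 × 452.39 × 8 × 2 = 2019.5 kN.
Bearing (6 mm plate, F_u = 450 MPa): end bolts L_c = 43 − 27/2 = 29.5, R_n = min(1.2×29.5×6×450, 2.4×24×6×450) = 95.58 kN/bolt; interior L_c = 85 − 27 = 58, R_n = 155.52 kN/bolt. φR_n = 0.75 × (2×95.58 + 6×155.52) = 843.2 kN.
Tension yield (gross): A_g = 260×6 = 1560 mm². φR_n = 0.90 × 300 × 1560 = 421.2 kN.
Governing: min(2019.5, 843.2, 421.2) = 421.2 kN → gross-section yield.

421.2 kN (gross-section yield governs)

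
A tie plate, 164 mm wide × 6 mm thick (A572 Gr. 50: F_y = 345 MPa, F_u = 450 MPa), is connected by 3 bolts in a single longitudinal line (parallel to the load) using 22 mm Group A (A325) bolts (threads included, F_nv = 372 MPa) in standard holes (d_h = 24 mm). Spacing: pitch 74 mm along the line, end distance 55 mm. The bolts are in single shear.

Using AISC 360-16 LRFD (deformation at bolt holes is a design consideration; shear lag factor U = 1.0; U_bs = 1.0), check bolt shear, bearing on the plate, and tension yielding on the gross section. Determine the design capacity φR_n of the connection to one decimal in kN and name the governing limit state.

305.5 kN (gross-section yield governs)

Bolt shear: A_b = π(22)²/4 = 380.13 mm². φR_n = 0.75 × 372 × 380.13 × 3 × 1 = 318.2 kN.
Bearing (6 mm plate, F_u = 450 MPa): end bolts L_c = 55 − 24/2 = 43, R_n = min(1.2×43×6×450, 2.4×22×6×450) = 139.32 kN/bolt; interior L_c = 74 − 24 = 50, R_n = 142.56 kN/bolt. φR_n = 0.75 × (1×139.32 + 2×142.56) = 318.3 kN.
Tension yield (gross): A_g = 164×6 = 984 mm². φR_n = 0.90 × 345 × 984 = 305.5 kN.
Governing: min(318.2, 318.3, 305.5) = 305.5 kN → gross-section yield.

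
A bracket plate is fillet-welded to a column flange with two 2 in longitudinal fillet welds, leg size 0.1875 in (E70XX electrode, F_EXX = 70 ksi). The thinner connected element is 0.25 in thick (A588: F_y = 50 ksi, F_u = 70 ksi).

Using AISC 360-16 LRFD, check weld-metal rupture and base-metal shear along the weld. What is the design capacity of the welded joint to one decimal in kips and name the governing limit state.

Weld metal: throat = 0.707×0.1875 = 0.13256 in, L = 2×2 = 4 in. φR_n = 0.75 × 0.6 × 70 × 0.13256 × 4 = 16.7 kips.
Base metal shear (0.25 in plate): yield φR_n = 1.0×0.6×50×0.25×4 = 30.0 kips; rupture φR_n = 0.75×0.6×70×0.25×4 = 31.5 kips; take 30.0 kips (yield).
Governing: min(16.7, 30.0) = 16.7 kips → weld metal.

16.7 kips (weld metal governs)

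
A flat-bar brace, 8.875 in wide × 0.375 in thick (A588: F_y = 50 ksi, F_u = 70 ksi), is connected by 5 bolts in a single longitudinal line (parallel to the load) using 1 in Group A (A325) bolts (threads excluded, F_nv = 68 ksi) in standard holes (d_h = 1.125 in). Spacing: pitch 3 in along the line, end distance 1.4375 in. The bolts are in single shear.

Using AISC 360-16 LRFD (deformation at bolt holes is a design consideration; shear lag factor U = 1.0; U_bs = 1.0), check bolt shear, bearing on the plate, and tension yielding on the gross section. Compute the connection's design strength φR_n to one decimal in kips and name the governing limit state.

Bolt shear: A_b = π(1)²/4 = 0.7854 in². φR_n = 0.75 × 68 × 0.7854 × 5 × 1 = 200.3 kips.
Bearing (0.375 in plate, F_u = 70 ksi): end bolts L_c = 1.4375 − 1.125/2 = 0.875, R_n = min(1.2×0.875×0.375×70, 2.4×1×0.375×70) = 27.563 kips/bolt; interior L_c = 3 − 1.125 = 1.875, R_n = 59.063 kips/bolt. φR_n = 0.75 × (1×27.563 + 4×59.063) = 197.9 kips.
Tension yield (gross): A_g = 8.875×0.375 = 3.3281 in². φR_n = 0.90 × 50 × 3.3281 = 149.8 kips.
Governing: min(200.3, 197.9, 149.8) = 149.8 kips → gross-section yield.

149.8 kips (gross-section yield governs)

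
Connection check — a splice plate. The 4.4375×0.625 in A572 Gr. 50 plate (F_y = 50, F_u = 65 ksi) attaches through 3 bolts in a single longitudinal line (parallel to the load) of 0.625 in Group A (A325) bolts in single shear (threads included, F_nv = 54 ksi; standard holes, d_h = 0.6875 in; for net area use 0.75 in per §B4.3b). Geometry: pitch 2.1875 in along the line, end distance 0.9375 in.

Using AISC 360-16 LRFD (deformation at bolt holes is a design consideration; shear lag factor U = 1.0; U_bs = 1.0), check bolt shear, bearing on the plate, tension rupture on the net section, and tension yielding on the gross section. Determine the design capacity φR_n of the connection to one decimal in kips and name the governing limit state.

Bolt shear: A_b = π(0.625)²/4 = 0.3068 in². φR_n = 0.75 × 54 × 0.3068 × 3 × 1 = 37.3 kips.
Bearing (0.625 in plate, F_u = 65 ksi): end bolts L_c = 0.9375 − 0.6875/2 = 0.59375, R_n = min(1.2×0.59375×0.625×65, 2.4×0.625×0.625×65) = 28.945 kips/bolt; interior L_c = 2.1875 − 0.6875 = 1.5, R_n = 60.938 kips/bolt. φR_n = 0.75 × (1×28.945 + 2×60.938) = 113.1 kips.
Tension rupture (net): A_n = (4.4375 − 1×0.75)×0.625 = 2.3047 in² (U = 1.0, A_e = A_n). φR_n = 0.75 × 65 × 2.3047 = 112.4 kips.
Tension yield (gross): A_g = 4.4375×0.625 = 2.7734 in². φR_n = 0.90 × 50 × 2.7734 = 124.8 kips.
Governing: min(37.3, 113.1, 112.4, 124.8) = 37.3 kips → bolt shear.

37.3 kips (bolt shear governs)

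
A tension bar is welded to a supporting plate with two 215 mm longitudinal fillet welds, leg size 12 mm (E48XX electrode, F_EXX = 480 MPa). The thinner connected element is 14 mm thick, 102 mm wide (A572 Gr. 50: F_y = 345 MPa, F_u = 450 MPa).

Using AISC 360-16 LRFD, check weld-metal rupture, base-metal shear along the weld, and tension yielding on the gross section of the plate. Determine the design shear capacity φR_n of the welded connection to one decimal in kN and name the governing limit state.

443.4 kN (gross-section yield governs)

Weld metal: throat = 0.707×12 = 8.484 mm, L = 2×215 = 430 mm. φR_n = 0.75 × 0.6 × 480 × 8.484 × 430 = 788.0 kN.
Base metal shear (14 mm plate): yield φR_n = 1.0×0.6×345×14×430 = 1246.1 kN; rupture φR_n = 0.75×0.6×450×14×430 = 1219.1 kN; take 1219.1 kN (rupture).
Tension yield (gross): A_g = 102×14 = 1428 mm². φR_n = 0.90 × 345 × 1428 = 443.4 kN.
Governing: min(788.0, 1219.1, 443.4) = 443.4 kN → gross-section yield.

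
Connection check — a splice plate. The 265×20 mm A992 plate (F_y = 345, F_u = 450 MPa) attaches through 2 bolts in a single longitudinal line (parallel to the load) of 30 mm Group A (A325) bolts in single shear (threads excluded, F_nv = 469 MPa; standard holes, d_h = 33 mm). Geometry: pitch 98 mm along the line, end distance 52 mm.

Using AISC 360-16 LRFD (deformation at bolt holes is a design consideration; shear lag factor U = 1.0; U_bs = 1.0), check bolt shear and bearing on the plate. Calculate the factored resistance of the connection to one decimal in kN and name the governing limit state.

Bolt shear: A_b = π(30)²/4 = 706.86 mm². φR_n = 0.75 × 469 × 706.86 × 2 × 1 = 497.3 kN.
Bearing (20 mm plate, F_u = 450 MPa): end bolts L_c = 52 − 33/2 = 35.5, R_n = min(1.2×35.5×20×450, 2.4×30×20×450) = 383.4 kN/bolt; interior L_c = 98 − 33 = 65, R_n = 648 kN/bolt. φR_n = 0.75 × (1×383.4 + 1×648) = 773.6 kN.
Governing: min(497.3, 773.6) = 497.3 kN → bolt shear.

497.3 kN (bolt shear governs)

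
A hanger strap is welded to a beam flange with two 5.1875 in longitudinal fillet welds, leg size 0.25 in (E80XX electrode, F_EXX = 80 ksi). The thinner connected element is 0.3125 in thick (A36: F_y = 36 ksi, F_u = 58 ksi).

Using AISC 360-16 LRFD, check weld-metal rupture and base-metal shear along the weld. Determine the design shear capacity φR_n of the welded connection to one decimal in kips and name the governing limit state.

Weld metal: throat = 0.707×0.25 = 0.17675 in, L = 2×5.1875 = 10.375 in. φR_n = 0.75 × 0.6 × 80 × 0.17675 × 10.375 = 66.0 kips.
Base metal shear (0.3125 in plate): yield φR_n = 1.0×0.6×36×0.3125×10.375 = 70.0 kips; rupture φR_n = 0.75×0.6×58×0.3125×10.375 = 84.6 kips; take 70.0 kips (yield).
Governing: min(66.0, 70.0) = 66.0 kips → weld metal.

66.0 kips (weld metal governs)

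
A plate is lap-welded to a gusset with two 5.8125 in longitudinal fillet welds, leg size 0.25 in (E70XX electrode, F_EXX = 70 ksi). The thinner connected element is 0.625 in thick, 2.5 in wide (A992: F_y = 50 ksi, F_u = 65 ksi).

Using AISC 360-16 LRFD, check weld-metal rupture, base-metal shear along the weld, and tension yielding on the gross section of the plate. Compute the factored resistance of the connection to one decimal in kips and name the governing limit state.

64.7 kips (weld metal governs)

Weld metal: throat = 0.707×0.25 = 0.17675 in, L = 2×5.8125 = 11.625 in. φR_n = 0.75 × 0.6 × 70 × 0.17675 × 11.625 = 64.7 kips.
Base metal shear (0.625 in plate): yield φR_n = 1.0×0.6×50×0.625×11.625 = 218.0 kips; rupture φR_n = 0.75×0.6×65×0.625×11.625 = 212.5 kips; take 212.5 kips (rupture).
Tension yield (gross): A_g = 2.5×0.625 = 1.5625 in². φR_n = 0.90 × 50 × 1.5625 = 70.3 kips.
Governing: min(64.7, 212.5, 70.3) = 64.7 kips → weld metal.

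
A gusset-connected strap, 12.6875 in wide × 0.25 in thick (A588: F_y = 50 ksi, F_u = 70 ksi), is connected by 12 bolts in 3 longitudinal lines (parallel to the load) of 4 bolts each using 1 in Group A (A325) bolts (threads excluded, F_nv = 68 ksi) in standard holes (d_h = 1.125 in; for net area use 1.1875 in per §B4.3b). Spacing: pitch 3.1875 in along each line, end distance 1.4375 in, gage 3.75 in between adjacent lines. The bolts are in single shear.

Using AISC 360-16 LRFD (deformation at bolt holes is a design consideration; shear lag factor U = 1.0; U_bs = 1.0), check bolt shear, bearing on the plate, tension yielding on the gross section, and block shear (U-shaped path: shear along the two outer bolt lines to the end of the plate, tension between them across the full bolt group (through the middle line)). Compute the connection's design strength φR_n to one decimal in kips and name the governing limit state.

142.7 kips (gross-section yield governs)

Bolt shear: A_b = π(1)²/4 = 0.7854 in². φR_n = 0.75 × 68 × 0.7854 × 12 × 1 = 480.7 kips.
Bearing (0.25 in plate, F_u = 70 ksi): end bolts L_c = 1.4375 − 1.125/2 = 0.875, R_n = min(1.2×0.875×0.25×70, 2.4×1×0.25×70) = 18.375 kips/bolt; interior L_c = 3.1875 − 1.125 = 2.0625, R_n = 42 kips/bolt. φR_n = 0.75 × (3×18.375 + 9×42) = 324.8 kips.
Tension yield (gross): A_g = 12.6875×0.25 = 3.1719 in². φR_n = 0.90 × 50 × 3.1719 = 142.7 kips.
Block shear: shear path 2×[1.4375+3×3.1875] = 2×11 in, A_gv = 5.5, A_nv = 2×(11 − 3.5×1.1875)×0.25 = 3.4219 in²; tension across gage: (7.5 − 2×1.1875)×0.25 = 1.2813 in². R_n = min(0.6×70×3.4219, 0.6×50×5.5) + 1.0×70×1.2813 = min(143.72, 165) + 89.691 = 233.41 kips. φR_n = 0.75 × 233.41 = 175.1 kips.
Governing: min(480.7, 324.8, 142.7, 175.1) = 142.7 kips → gross-section yield.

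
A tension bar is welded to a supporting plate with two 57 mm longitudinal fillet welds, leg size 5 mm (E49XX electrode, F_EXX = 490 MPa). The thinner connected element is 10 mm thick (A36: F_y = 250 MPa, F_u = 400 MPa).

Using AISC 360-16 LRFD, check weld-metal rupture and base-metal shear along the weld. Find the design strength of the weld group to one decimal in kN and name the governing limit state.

Weld metal: throat = 0.707×5 = 3.535 mm, L = 2×57 = 114 mm. φR_n = 0.75 × 0.6 × 490 × 3.535 × 114 = 88.9 kN.
Base metal shear (10 mm plate): yield φR_n = 1.0×0.6×250×10×114 = 171.0 kN; rupture φR_n = 0.75×0.6×400×10×114 = 205.2 kN; take 171.0 kN (yield).
Governing: min(88.9, 171.0) = 88.9 kN → weld metal.

88.9 kN (weld metal governs)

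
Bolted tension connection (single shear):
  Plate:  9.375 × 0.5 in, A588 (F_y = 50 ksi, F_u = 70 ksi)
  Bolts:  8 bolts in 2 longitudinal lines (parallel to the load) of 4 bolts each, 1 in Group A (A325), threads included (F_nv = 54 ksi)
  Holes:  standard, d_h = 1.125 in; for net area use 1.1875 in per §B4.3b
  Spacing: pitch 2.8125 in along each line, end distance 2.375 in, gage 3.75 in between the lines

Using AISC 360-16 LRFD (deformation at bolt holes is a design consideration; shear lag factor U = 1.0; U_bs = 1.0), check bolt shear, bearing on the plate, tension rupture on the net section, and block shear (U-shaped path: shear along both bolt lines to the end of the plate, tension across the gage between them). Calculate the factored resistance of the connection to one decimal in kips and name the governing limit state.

Bolt shear: A_b = π(1)²/4 = 0.7854 in². φR_n = 0.75 × 54 × 0.7854 × 8 × 1 = 254.5 kips.
Bearing (0.5 in plate, F_u = 70 ksi): end bolts L_c = 2.375 − 1.125/2 = 1.8125, R_n = min(1.2×1.8125×0.5×70, 2.4×1×0.5×70) = 76.125 kips/bolt; interior L_c = 2.8125 − 1.125 = 1.6875, R_n = 70.875 kips/bolt. φR_n = 0.75 × (2×76.125 + 6×70.875) = 433.1 kips.
Tension rupture (net): A_n = (9.375 − 2×1.1875)×0.5 = 3.5 in² (U = 1.0, A_e = A_n). φR_n = 0.75 × 70 × 3.5 = 183.8 kips.
Block shear: shear path 2×[2.375+3×2.8125] = 2×10.8125 in, A_gv = 10.813, A_nv = 2×(10.8125 − 3.5×1.1875)×0.5 = 6.6563 in²; tension across gage: (3.75 − 1×1.1875)×0.5 = 1.2813 in². R_n = min(0.6×70×6.6563, 0.6×50×10.813) + 1.0×70×1.2813 = min(279.56, 324.39) + 89.691 = 369.25 kips. φR_n = 0.75 × 369.25 = 276.9 kips.
Governing: min(254.5, 433.1, 183.8, 276.9) = 183.8 kips → net-section rupture.

183.8 kips (net-section rupture governs)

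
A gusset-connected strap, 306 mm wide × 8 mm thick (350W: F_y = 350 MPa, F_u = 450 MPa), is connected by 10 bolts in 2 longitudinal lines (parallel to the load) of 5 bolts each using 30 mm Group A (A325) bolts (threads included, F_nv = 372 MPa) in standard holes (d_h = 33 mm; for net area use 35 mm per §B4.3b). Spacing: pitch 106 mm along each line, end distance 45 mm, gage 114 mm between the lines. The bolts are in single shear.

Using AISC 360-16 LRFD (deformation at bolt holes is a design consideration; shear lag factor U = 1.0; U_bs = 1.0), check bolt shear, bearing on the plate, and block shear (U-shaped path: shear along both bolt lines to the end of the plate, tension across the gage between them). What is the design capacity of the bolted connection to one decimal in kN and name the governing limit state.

Bolt shear: A_b = π(30)²/4 = 706.86 mm². φR_n = 0.75 × 372 × 706.86 × 10 × 1 = 1972.1 kN.
Bearing (8 mm plate, F_u = 450 MPa): end bolts L_c = 45 − 33/2 = 28.5, R_n = min(1.2×28.5×8×450, 2.4×30×8×450) = 123.12 kN/bolt; interior L_c = 106 − 33 = 73, R_n = 259.2 kN/bolt. φR_n = 0.75 × (2×123.12 + 8×259.2) = 1739.9 kN.
Block shear: shear path 2×[45+4×106] = 2×469 mm, A_gv = 7504, A_nv = 2×(469 − 4.5×35)×8 = 4984 mm²; tension across gage: (114 − 1×35)×8 = 632 mm². R_n = min(0.6×450×4984, 0.6×350×7504) + 1.0×450×632 = min(1345.7, 1575.8) + 284.4 = 1630.1 kN. φR_n = 0.75 × 1630.1 = 1222.6 kN.
Governing: min(1972.1, 1739.9, 1222.6) = 1222.6 kN → block shear.

1222.6 kN (block shear governs)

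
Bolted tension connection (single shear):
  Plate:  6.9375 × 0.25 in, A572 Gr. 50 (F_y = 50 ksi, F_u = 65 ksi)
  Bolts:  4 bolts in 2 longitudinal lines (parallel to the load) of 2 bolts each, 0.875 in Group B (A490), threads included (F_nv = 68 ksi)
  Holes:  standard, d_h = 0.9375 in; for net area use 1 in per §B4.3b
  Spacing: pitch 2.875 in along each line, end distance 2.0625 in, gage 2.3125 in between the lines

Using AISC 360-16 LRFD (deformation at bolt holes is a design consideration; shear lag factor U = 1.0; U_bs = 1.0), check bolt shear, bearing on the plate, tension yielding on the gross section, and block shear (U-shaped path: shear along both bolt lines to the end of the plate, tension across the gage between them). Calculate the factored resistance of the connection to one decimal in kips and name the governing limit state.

Bolt shear: A_b = π(0.875)²/4 = 0.60132 in². φR_n = 0.75 × 68 × 0.60132 × 4 × 1 = 122.7 kips.
Bearing (0.25 in plate, F_u = 65 ksi): end bolts L_c = 2.0625 − 0.9375/2 = 1.59375, R_n = min(1.2×1.59375×0.25×65, 2.4×0.875×0.25×65) = 31.078 kips/bolt; interior L_c = 2.875 − 0.9375 = 1.9375, R_n = 34.125 kips/bolt. φR_n = 0.75 × (2×31.078 + 2×34.125) = 97.8 kips.
Tension yield (gross): A_g = 6.9375×0.25 = 1.7344 in². φR_n = 0.90 × 50 × 1.7344 = 78.0 kips.
Block shear: shear path 2×[2.0625+1×2.875] = 2×4.9375 in, A_gv = 2.4688, A_nv = 2×(4.9375 − 1.5×1)×0.25 = 1.7188 in²; tension across gage: (2.3125 − 1×1)×0.25 = 0.32813 in². R_n = min(0.6×65×1.7188, 0.6×50×2.4688) + 1.0×65×0.32813 = min(67.033, 74.064) + 21.328 = 88.361 kips. φR_n = 0.75 × 88.361 = 66.3 kips.
Governing: min(122.7, 97.8, 78.0, 66.3) = 66.3 kips → block shear.

66.3 kips (block shear governs)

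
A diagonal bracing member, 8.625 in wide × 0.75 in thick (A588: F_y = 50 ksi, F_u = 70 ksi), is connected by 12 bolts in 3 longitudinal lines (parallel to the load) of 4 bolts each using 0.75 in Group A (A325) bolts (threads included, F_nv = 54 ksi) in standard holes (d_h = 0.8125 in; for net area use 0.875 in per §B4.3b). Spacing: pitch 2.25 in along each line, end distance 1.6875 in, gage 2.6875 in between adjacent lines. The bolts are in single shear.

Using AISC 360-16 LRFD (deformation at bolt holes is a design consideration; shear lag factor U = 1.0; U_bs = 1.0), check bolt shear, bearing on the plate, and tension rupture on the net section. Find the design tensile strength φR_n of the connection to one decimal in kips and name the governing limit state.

Bolt shear: A_b = π(0.75)²/4 = 0.44179 in². φR_n = 0.75 × 54 × 0.44179 × 12 × 1 = 214.7 kips.
Bearing (0.75 in plate, F_u = 70 ksi): end bolts L_c = 1.6875 − 0.8125/2 = 1.28125, R_n = min(1.2×1.28125×0.75×70, 2.4×0.75×0.75×70) = 80.719 kips/bolt; interior L_c = 2.25 − 0.8125 = 1.4375, R_n = 90.563 kips/bolt. φR_n = 0.75 × (3×80.719 + 9×90.563) = 792.9 kips.
Tension rupture (net): A_n = (8.625 − 3×0.875)×0.75 = 4.5 in² (U = 1.0, A_e = A_n). φR_n = 0.75 × 70 × 4.5 = 236.3 kips.
Governing: min(214.7, 792.9, 236.3) = 214.7 kips → bolt shear.

214.7 kips (bolt shear governs)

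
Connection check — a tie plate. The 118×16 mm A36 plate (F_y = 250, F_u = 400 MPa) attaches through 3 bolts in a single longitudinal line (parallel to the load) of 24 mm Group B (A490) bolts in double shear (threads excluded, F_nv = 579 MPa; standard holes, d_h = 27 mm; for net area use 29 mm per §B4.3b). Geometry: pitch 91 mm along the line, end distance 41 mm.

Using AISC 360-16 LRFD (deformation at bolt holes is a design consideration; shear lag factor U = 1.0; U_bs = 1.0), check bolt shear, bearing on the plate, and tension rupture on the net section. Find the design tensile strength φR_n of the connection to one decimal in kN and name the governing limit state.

427.2 kN (net-section rupture governs)

Bolt shear: A_b = π(24)²/4 = 452.39 mm². φR_n = 0.75 × 579 × 452.39 × 3 × 2 = 1178.7 kN.
Bearing (16 mm plate, F_u = 400 MPa): end bolts L_c = 41 − 27/2 = 27.5, R_n = min(1.2×27.5×16×400, 2.4×24×16×400) = 211.2 kN/bolt; interior L_c = 91 − 27 = 64, R_n = 368.64 kN/bolt. φR_n = 0.75 × (1×211.2 + 2×368.64) = 711.4 kN.
Tension rupture (net): A_n = (118 − 1×29)×16 = 1424 mm² (U = 1.0, A_e = A_n). φR_n = 0.75 × 400 × 1424 = 427.2 kN.
Governing: min(1178.7, 711.4, 427.2) = 427.2 kN → net-section rupture.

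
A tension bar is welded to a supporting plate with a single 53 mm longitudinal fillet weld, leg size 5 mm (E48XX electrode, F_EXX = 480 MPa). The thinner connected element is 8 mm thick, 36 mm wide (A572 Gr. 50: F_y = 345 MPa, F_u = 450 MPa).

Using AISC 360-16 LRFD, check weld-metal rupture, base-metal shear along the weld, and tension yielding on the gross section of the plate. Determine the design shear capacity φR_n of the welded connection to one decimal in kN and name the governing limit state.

Weld metal: throat = 0.707×5 = 3.535 mm, L = 53 mm. φR_n = 0.75 × 0.6 × 480 × 3.535 × 53 = 40.5 kN.
Base metal shear (8 mm plate): yield φR_n = 1.0×0.6×345×8×53 = 87.8 kN; rupture φR_n = 0.75×0.6×450×8×53 = 85.9 kN; take 85.9 kN (rupture).
Tension yield (gross): A_g = 36×8 = 288 mm². φR_n = 0.90 × 345 × 288 = 89.4 kN.
Governing: min(40.5, 85.9, 89.4) = 40.5 kN → weld metal.

40.5 kN (weld metal governs)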